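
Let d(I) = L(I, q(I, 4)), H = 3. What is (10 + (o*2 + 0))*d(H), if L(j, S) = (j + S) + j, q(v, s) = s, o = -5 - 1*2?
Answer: -40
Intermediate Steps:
o = -7 (o = -5 - 2 = -7)
L(j, S) = S + 2*j (L(j, S) = (S + j) + j = S + 2*j)
d(I) = 4 + 2*I
(10 + (o*2 + 0))*d(H) = (10 + (-7*2 + 0))*(4 + 2*3) = (10 + (-14 + 0))*(4 + 6) = (10 - 14)*10 = -4*10 = -40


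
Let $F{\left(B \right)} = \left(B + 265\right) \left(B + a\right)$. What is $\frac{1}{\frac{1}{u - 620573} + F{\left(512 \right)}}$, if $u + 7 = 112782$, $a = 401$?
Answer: $\frac{507798}{360232408997} \approx 1.4096 \cdot 10^{-6}$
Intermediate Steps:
$u = 112775$ ($u = -7 + 112782 = 112775$)
$F{\left(B \right)} = \left(265 + B\right) \left(401 + B\right)$ ($F{\left(B \right)} = \left(B + 265\right) \left(B + 401\right) = \left(265 + B\right) \left(401 + B\right)$)
$\frac{1}{\frac{1}{u - 620573} + F{\left(512 \right)}} = \frac{1}{\frac{1}{112775 - 620573} + \left(106265 + 512^{2} + 666 \cdot 512\right)} = \frac{1}{\frac{1}{-507798} + \left(106265 + 262144 + 340992\right)} = \frac{1}{- \frac{1}{507798} + 709401} = \frac{1}{\frac{360232408997}{507798}} = \frac{507798}{360232408997}$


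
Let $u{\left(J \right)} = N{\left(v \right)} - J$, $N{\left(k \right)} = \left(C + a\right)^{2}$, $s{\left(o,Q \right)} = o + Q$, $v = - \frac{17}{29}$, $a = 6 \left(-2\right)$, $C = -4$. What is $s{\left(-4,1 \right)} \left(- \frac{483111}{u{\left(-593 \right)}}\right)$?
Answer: $\frac{483111}{283} \approx 1707.1$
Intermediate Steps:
$a = -12$
$v = - \frac{17}{29}$ ($v = \left(-17\right) \frac{1}{29} = - \frac{17}{29} \approx -0.58621$)
$s{\left(o,Q \right)} = Q + o$
$N{\left(k \right)} = 256$ ($N{\left(k \right)} = \left(-4 - 12\right)^{2} = \left(-16\right)^{2} = 256$)
$u{\left(J \right)} = 256 - J$
$s{\left(-4,1 \right)} \left(- \frac{483111}{u{\left(-593 \right)}}\right) = \left(1 - 4\right) \left(- \frac{483111}{256 - -593}\right) = - 3 \left(- \frac{483111}{256 + 593}\right) = - 3 \left(- \frac{483111}{849}\right) = - 3 \left(\left(-483111\right) \frac{1}{849}\right) = \left(-3\right) \left(- \frac{161037}{283}\right) = \frac{483111}{283}$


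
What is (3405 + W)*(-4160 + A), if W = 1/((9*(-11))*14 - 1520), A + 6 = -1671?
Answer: -57756700573/2906 ≈ -1.9875e+7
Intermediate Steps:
A = -1677 (A = -6 - 1671 = -1677)
W = -1/2906 (W = 1/(-99*14 - 1520) = 1/(-1386 - 1520) = 1/(-2906) = -1/2906 ≈ -0.00034412)
(3405 + W)*(-4160 + A) = (3405 - 1/2906)*(-4160 - 1677) = (9894929/2906)*(-5837) = -57756700573/2906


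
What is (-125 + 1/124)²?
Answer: 240219001/15376 ≈ 15623.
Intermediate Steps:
(-125 + 1/124)² = (-15499/124)² = 240219001/15376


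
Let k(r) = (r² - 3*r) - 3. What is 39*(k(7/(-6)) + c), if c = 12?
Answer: 6487/12 ≈ 540.58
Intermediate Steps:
k(r) = -3 + r² - 3*r
39*(k(7/(-6)) + c) = 39*((-3 + (7/(-6))² - 21/(-6)) + 12) = 39*((-3 + (7*(-⅙))² - 21*(-1)/6) + 12) = 39*((-3 + (-7/6)² - 3*(-7/6)) + 12) = 39*((-3 + 49/36 + 7/2) + 12) = 39*(67/36 + 12) = 39*(499/36) = 6487/12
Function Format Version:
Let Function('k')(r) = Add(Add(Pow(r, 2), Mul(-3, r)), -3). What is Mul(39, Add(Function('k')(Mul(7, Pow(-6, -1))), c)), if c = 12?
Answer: Rational(6487, 12) ≈ 540.58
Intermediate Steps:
Function('k')(r) = Add(-3, Pow(r, 2), Mul(-3, r))
Mul(39, Add(Function('k')(Mul(7, Pow(-6, -1))), c)) = Mul(39, Add(Add(-3, Pow(Mul(7, Pow(-6, -1)), 2), Mul(-3, Mul(7, Pow(-6, -1)))), 12)) = Mul(39, Add(Add(-3, Pow(Mul(7, Rational(-1, 6)), 2), Mul(-3, Mul(7, Rational(-1, 6)))), 12)) = Mul(39, Add(Add(-3, Pow(Rational(-7, 6), 2), Mul(-3, Rational(-7, 6))), 12)) = Mul(39, Add(Add(-3, Rational(49, 36), Rational(7, 2)), 12)) = Mul(39, Add(Rational(67, 36), 12)) = Mul(39, Rational(499, 36)) = Rational(6487, 12)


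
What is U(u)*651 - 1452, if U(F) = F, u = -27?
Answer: -19029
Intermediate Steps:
U(u)*651 - 1452 = -27*651 - 1452 = -17577 - 1452 = -19029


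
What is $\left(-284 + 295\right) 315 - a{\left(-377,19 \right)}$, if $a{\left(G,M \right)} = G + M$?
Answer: $3823$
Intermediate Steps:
$\left(-284 + 295\right) 315 - a{\left(-377,19 \right)} = \left(-284 + 295\right) 315 - \left(-377 + 19\right) = 11 \cdot 315 - -358 = 3465 + 358 = 3823$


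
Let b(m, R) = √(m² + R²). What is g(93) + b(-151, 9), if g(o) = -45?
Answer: -45 + √22882 ≈ 106.27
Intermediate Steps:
b(m, R) = √(R² + m²)
g(93) + b(-151, 9) = -45 + √(9² + (-151)²) = -45 + √(81 + 22801) = -45 + √22882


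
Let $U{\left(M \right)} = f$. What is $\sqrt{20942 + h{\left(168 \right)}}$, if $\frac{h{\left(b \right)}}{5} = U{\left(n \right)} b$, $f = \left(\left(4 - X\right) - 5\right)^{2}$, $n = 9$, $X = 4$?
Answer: $\sqrt{41942} \approx 204.8$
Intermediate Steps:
$f = 25$ ($f = \left(\left(4 - 4\right) - 5\right)^{2} = \left(0 - 5\right)^{2} = \left(-5\right)^{2} = 25$)
$U{\left(M \right)} = 25$
$h{\left(b \right)} = 125 b$ ($h{\left(b \right)} = 5 \cdot 25 b = 125 b$)
$\sqrt{20942 + h{\left(168 \right)}} = \sqrt{20942 + 125 \cdot 168} = \sqrt{20942 + 21000} = \sqrt{41942}$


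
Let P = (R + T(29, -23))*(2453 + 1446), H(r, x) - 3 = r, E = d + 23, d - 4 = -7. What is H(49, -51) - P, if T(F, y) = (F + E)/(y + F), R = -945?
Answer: 21916591/6 ≈ 3.6528e+6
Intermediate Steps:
d = -3 (d = 4 - 7 = -3)
E = 20 (E = -3 + 23 = 20)
H(r, x) = 3 + r
T(F, y) = (20 + F)/(F + y) (T(F, y) = (F + 20)/(y + F) = (20 + F)/(F + y))
P = -21916279/6 (P = (-945 + (20 + 29)/(29 - 23))*(2453 + 1446) = (-945 + 49/6)*3899 = -5621/6*3899 = -21916279/6 ≈ -3.6527e+6)
H(49, -51) - P = (3 + 49) - 1*(-21916279/6) = 52 + 21916279/6 = 21916591/6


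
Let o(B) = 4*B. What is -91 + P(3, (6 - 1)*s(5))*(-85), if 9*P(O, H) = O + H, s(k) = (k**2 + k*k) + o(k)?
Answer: -30824/9 ≈ -3424.9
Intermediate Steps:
s(k) = 2*k**2 + 4*k (s(k) = (k**2 + k*k) + 4*k = (k**2 + k**2) + 4*k = 2*k**2 + 4*k)
P(O, H) = H/9 + O/9 (P(O, H) = (O + H)/9 = (H + O)/9 = H/9 + O/9)
-91 + P(3, (6 - 1)*s(5))*(-85) = -91 + (((6 - 1)*(2*5*(2 + 5)))/9 + (1/9)*3)*(-85) = -91 + ((5*(2*5*7))/9 + 1/3)*(-85) = -91 + ((5*70)/9 + 1/3)*(-85) = -91 + ((1/9)*350 + 1/3)*(-85) = -91 + (350/9 + 1/3)*(-85) = -91 + (353/9)*(-85) = -91 - 30005/9 = -30824/9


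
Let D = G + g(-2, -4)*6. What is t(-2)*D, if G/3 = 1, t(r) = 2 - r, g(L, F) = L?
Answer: -36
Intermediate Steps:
G = 3 (G = 3*1 = 3)
D = -9 (D = 3 - 2*6 = 3 - 12 = -9)
t(-2)*D = (2 - 1*(-2))*(-9) = (2 + 2)*(-9) = 4*(-9) = -36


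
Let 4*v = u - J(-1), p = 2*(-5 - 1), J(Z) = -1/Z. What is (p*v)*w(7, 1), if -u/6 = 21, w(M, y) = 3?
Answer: 1143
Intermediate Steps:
u = -126 (u = -6*21 = -126)
p = -12 (p = 2*(-6) = -12)
v = -127/4 (v = (-126 - (-1)/(-1))/4 = (-126 - (-1)*(-1))/4 = (-126 - 1*1)/4 = (-126 - 1)/4 = (¼)*(-127) = -127/4 ≈ -31.750)
(p*v)*w(7, 1) = -12*(-127/4)*3 = 381*3 = 1143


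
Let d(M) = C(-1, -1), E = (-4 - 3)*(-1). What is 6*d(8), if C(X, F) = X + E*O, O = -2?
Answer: -90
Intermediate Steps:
E = 7 (E = -7*(-1) = 7)
C(X, F) = -14 + X (C(X, F) = X + 7*(-2) = X - 14 = -14 + X)
d(M) = -15 (d(M) = -14 - 1 = -15)
6*d(8) = 6*(-15) = -90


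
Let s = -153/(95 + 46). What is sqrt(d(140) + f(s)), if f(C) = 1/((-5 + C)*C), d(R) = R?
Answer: sqrt(29817415914)/14586 ≈ 11.839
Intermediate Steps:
s = -51/47 (s = -153/141 = -153*1/141 = -51/47 ≈ -1.0851)
f(C) = 1/(C*(-5 + C))
sqrt(d(140) + f(s)) = sqrt(140 + 1/((-51/47)*(-5 - 51/47))) = sqrt(140 - 47/(51*(-286/47))) = sqrt(140 - 47/51*(-47/286)) = sqrt(140 + 2209/14586) = sqrt(2044249/14586) = sqrt(29817415914)/14586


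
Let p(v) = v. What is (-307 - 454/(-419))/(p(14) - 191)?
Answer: 128179/74163 ≈ 1.7283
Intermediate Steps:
(-307 - 454/(-419))/(p(14) - 191) = (-307 - 454/(-419))/(14 - 191) = (-307 - 454*(-1/419))/(-177) = (-307 + 454/419)*(-1/177) = -128179/419*(-1/177) = 128179/74163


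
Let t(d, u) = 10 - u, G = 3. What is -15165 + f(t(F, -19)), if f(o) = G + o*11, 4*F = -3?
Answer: -14843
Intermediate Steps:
F = -¾ (F = (¼)*(-3) = -¾ ≈ -0.75000)
f(o) = 3 + 11*o (f(o) = 3 + o*11 = 3 + 11*o)
-15165 + f(t(F, -19)) = -15165 + (3 + 11*(10 - 1*(-19))) = -15165 + (3 + 11*(10 + 19)) = -15165 + (3 + 11*29) = -15165 + (3 + 319) = -15165 + 322 = -14843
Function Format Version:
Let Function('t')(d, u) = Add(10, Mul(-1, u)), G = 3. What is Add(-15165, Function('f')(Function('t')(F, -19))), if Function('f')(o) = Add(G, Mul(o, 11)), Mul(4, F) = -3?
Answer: -14843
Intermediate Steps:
F = Rational(-3, 4) (F = Mul(Rational(1, 4), -3) = Rational(-3, 4) ≈ -0.75000)
Function('f')(o) = Add(3, Mul(11, o)) (Function('f')(o) = Add(3, Mul(o, 11)) = Add(3, Mul(11, o)))
Add(-15165, Function('f')(Function('t')(F, -19))) = Add(-15165, Add(3, Mul(11, Add(10, Mul(-1, -19))))) = Add(-15165, Add(3, Mul(11, Add(10, 19)))) = Add(-15165, Add(3, Mul(11, 29))) = Add(-15165, Add(3, 319)) = Add(-15165, 322) = -14843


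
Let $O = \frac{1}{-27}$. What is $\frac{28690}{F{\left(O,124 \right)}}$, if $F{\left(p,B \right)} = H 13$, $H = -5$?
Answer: $- \frac{5738}{13} \approx -441.38$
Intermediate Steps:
$O = - \frac{1}{27} \approx -0.037037$
$F{\left(p,B \right)} = -65$ ($F{\left(p,B \right)} = \left(-5\right) 13 = -65$)
$\frac{28690}{F{\left(O,124 \right)}} = \frac{28690}{-65} = 28690 \left(- \frac{1}{65}\right) = - \frac{5738}{13}$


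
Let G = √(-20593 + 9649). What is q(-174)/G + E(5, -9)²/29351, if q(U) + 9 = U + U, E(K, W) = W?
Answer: 81/29351 + 119*I*√19/152 ≈ 0.0027597 + 3.4126*I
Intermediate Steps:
G = 24*I*√19 (G = √(-10944) = 24*I*√19 ≈ 104.61*I)
q(U) = -9 + 2*U (q(U) = -9 + (U + U) = -9 + 2*U)
q(-174)/G + E(5, -9)²/29351 = (-9 + 2*(-174))/((24*I*√19)) + (-9)²/29351 = (-9 - 348)*(-I*√19/456) + 81*(1/29351) = -(-119)*I*√19/152 + 81/29351 = 119*I*√19/152 + 81/29351 = 81/29351 + 119*I*√19/152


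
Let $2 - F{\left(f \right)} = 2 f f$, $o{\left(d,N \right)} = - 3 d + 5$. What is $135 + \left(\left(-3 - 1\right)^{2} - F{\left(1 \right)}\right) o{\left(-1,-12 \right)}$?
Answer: $263$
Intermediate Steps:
$o{\left(d,N \right)} = 5 - 3 d$
$F{\left(f \right)} = 2 - 2 f^{2}$ ($F{\left(f \right)} = 2 - 2 f f = 2 - 2 f^{2}$)
$135 + \left(\left(-3 - 1\right)^{2} - F{\left(1 \right)}\right) o{\left(-1,-12 \right)} = 135 + \left(\left(-3 - 1\right)^{2} - \left(2 - 2 \cdot 1^{2}\right)\right) \left(5 - -3\right) = 135 + \left(\left(-4\right)^{2} - \left(2 - 2\right)\right) \left(5 + 3\right) = 135 + \left(16 - \left(2 - 2\right)\right) 8 = 135 + \left(16 - 0\right) 8 = 135 + \left(16 + 0\right) 8 = 135 + 16 \cdot 8 = 135 + 128 = 263$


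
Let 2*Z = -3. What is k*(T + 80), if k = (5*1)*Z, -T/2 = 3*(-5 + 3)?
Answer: -690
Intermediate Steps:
Z = -3/2 (Z = (½)*(-3) = -3/2 ≈ -1.5000)
T = 12 (T = -6*(-5 + 3) = -6*(-2) = -2*(-6) = 12)
k = -15/2 (k = (5*1)*(-3/2) = 5*(-3/2) = -15/2 ≈ -7.5000)
k*(T + 80) = -15*(12 + 80)/2 = -15/2*92 = -690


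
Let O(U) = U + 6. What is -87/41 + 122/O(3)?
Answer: 4219/369 ≈ 11.434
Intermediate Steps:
O(U) = 6 + U
-87/41 + 122/O(3) = -87/41 + 122/(6 + 3) = -87*1/41 + 122/9 = -87/41 + 122*(1/9) = -87/41 + 122/9 = 4219/369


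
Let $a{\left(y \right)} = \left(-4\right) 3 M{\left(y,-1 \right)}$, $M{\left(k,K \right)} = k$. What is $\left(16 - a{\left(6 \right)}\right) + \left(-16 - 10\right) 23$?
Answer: $-510$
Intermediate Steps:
$a{\left(y \right)} = - 12 y$ ($a{\left(y \right)} = \left(-4\right) 3 y = - 12 y$)
$\left(16 - a{\left(6 \right)}\right) + \left(-16 - 10\right) 23 = \left(16 - \left(-12\right) 6\right) + \left(-16 - 10\right) 23 = \left(16 - -72\right) + \left(-16 - 10\right) 23 = \left(16 + 72\right) - 598 = 88 - 598 = -510$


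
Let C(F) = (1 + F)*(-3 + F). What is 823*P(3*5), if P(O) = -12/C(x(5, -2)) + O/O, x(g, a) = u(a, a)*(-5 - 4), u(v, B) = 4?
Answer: 371173/455 ≈ 815.76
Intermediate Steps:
x(g, a) = -36 (x(g, a) = 4*(-5 - 4) = 4*(-9) = -36)
P(O) = 451/455 (P(O) = -12/(-3 + (-36)² - 2*(-36)) + O/O = -12/(-3 + 1296 + 72) + 1 = -12/1365 + 1 = -12*1/1365 + 1 = -4/455 + 1 = 451/455)
823*P(3*5) = 823*(451/455) = 371173/455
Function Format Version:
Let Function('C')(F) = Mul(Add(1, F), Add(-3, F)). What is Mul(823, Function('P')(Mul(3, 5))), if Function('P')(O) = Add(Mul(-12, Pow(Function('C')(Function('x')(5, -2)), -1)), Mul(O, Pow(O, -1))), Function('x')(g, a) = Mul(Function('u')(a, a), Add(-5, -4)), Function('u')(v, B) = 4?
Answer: Rational(371173, 455) ≈ 815.76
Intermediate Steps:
Function('x')(g, a) = -36 (Function('x')(g, a) = Mul(4, Add(-5, -4)) = Mul(4, -9) = -36)
Function('P')(O) = Rational(451, 455) (Function('P')(O) = Add(Mul(-12, Pow(Add(-3, Pow(-36, 2), Mul(-2, -36)), -1)), Mul(O, Pow(O, -1))) = Add(Mul(-12, Pow(Add(-3, 1296, 72), -1)), 1) = Add(Mul(-12, Pow(1365, -1)), 1) = Add(Mul(-12, Rational(1, 1365)), 1) = Add(Rational(-4, 455), 1) = Rational(451, 455))
Mul(823, Function('P')(Mul(3, 5))) = Mul(823, Rational(451, 455)) = Rational(371173, 455)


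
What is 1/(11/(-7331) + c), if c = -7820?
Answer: -7331/57328431 ≈ -0.00012788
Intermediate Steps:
1/(11/(-7331) + c) = 1/(11/(-7331) - 7820) = 1/(11*(-1/7331) - 7820) = 1/(-11/7331 - 7820) = 1/(-57328431/7331) = -7331/57328431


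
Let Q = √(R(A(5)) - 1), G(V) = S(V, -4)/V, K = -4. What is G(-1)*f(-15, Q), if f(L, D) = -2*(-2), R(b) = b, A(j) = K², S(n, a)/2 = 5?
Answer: -40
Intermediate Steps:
S(n, a) = 10 (S(n, a) = 2*5 = 10)
A(j) = 16 (A(j) = (-4)² = 16)
G(V) = 10/V
Q = √15 (Q = √(16 - 1) = √15 ≈ 3.8730)
f(L, D) = 4
G(-1)*f(-15, Q) = (10/(-1))*4 = (10*(-1))*4 = -10*4 = -40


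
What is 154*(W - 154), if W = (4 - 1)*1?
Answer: -23254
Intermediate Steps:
W = 3 (W = 3*1 = 3)
154*(W - 154) = 154*(3 - 154) = 154*(-151) = -23254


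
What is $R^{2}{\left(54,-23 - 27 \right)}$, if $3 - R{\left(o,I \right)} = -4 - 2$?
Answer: $81$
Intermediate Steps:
$R{\left(o,I \right)} = 9$ ($R{\left(o,I \right)} = 3 - \left(-4 - 2\right) = 3 - -6 = 3 + 6 = 9$)
$R^{2}{\left(54,-23 - 27 \right)} = 9^{2} = 81$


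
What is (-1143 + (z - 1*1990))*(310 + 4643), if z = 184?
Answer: -14606397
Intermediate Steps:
(-1143 + (z - 1*1990))*(310 + 4643) = (-1143 + (184 - 1*1990))*(310 + 4643) = (-1143 + (184 - 1990))*4953 = (-1143 - 1806)*4953 = -2949*4953 = -14606397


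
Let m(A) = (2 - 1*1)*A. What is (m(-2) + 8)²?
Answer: 36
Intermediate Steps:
m(A) = A (m(A) = (2 - 1)*A = 1*A = A)
(m(-2) + 8)² = (-2 + 8)² = 6² = 36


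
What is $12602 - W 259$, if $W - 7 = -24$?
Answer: $17005$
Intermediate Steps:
$W = -17$ ($W = 7 - 24 = -17$)
$12602 - W 259 = 12602 - \left(-17\right) 259 = 12602 - -4403 = 12602 + 4403 = 17005$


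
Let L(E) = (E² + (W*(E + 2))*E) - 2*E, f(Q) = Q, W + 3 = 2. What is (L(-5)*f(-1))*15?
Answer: -300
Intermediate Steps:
W = -1 (W = -3 + 2 = -1)
L(E) = E² - 2*E + E*(-2 - E) (L(E) = (E² + (-(E + 2))*E) - 2*E = (E² + (-(2 + E))*E) - 2*E = (E² + (-2 - E)*E) - 2*E = (E² + E*(-2 - E)) - 2*E = E² - 2*E + E*(-2 - E))
(L(-5)*f(-1))*15 = (-4*(-5)*(-1))*15 = (20*(-1))*15 = -20*15 = -300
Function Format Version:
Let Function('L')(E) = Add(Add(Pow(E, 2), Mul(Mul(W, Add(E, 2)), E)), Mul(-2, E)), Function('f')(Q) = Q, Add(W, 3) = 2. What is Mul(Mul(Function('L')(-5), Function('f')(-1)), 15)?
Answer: -300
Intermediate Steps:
W = -1 (W = Add(-3, 2) = -1)
Function('L')(E) = Add(Pow(E, 2), Mul(-2, E), Mul(E, Add(-2, Mul(-1, E)))) (Function('L')(E) = Add(Add(Pow(E, 2), Mul(Mul(-1, Add(E, 2)), E)), Mul(-2, E)) = Add(Add(Pow(E, 2), Mul(Mul(-1, Add(2, E)), E)), Mul(-2, E)) = Add(Add(Pow(E, 2), Mul(Add(-2, Mul(-1, E)), E)), Mul(-2, E)) = Add(Add(Pow(E, 2), Mul(E, Add(-2, Mul(-1, E)))), Mul(-2, E)) = Add(Pow(E, 2), Mul(-2, E), Mul(E, Add(-2, Mul(-1, E)))))
Mul(Mul(Function('L')(-5), Function('f')(-1)), 15) = Mul(Mul(Mul(-4, -5), -1), 15) = Mul(Mul(20, -1), 15) = Mul(-20, 15) = -300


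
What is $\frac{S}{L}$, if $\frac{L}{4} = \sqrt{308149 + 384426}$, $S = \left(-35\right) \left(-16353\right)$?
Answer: $\frac{114471 \sqrt{27703}}{110812} \approx 171.94$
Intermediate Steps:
$S = 572355$
$L = 20 \sqrt{27703}$ ($L = 4 \sqrt{308149 + 384426} = 4 \sqrt{692575} = 4 \cdot 5 \sqrt{27703} = 20 \sqrt{27703} \approx 3328.8$)
$\frac{S}{L} = \frac{572355}{20 \sqrt{27703}} = 572355 \frac{\sqrt{27703}}{554060} = \frac{114471 \sqrt{27703}}{110812}$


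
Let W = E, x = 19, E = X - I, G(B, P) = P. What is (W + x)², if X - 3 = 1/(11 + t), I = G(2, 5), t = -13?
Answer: 1089/4 ≈ 272.25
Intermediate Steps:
I = 5
X = 5/2 (X = 3 + 1/(11 - 13) = 3 + 1/(-2) = 3 - ½ = 5/2 ≈ 2.5000)
E = -5/2 (E = 5/2 - 1*5 = 5/2 - 5 = -5/2 ≈ -2.5000)
W = -5/2 ≈ -2.5000
(W + x)² = (-5/2 + 19)² = (33/2)² = 1089/4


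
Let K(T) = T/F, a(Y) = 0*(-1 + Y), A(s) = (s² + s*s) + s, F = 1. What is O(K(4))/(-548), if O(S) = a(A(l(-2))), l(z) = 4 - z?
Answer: 0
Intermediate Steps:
A(s) = s + 2*s² (A(s) = (s² + s²) + s = 2*s² + s = s + 2*s²)
a(Y) = 0
K(T) = T (K(T) = T/1 = T*1 = T)
O(S) = 0
O(K(4))/(-548) = 0/(-548) = 0*(-1/548) = 0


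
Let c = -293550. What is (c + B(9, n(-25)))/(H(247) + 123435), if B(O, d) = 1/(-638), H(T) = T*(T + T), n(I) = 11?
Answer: -187284901/156599014 ≈ -1.1960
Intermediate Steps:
H(T) = 2*T² (H(T) = T*(2*T) = 2*T²)
B(O, d) = -1/638
(c + B(9, n(-25)))/(H(247) + 123435) = (-293550 - 1/638)/(2*247² + 123435) = -187284901/(638*(2*61009 + 123435)) = -187284901/(638*(122018 + 123435)) = -187284901/638/245453 = -187284901/638*1/245453 = -187284901/156599014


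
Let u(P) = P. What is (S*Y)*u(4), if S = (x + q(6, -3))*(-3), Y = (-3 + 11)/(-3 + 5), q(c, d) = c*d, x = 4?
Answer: 672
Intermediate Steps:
Y = 4 (Y = 8/2 = 8*(1/2) = 4)
S = 42 (S = (4 + 6*(-3))*(-3) = (4 - 18)*(-3) = -14*(-3) = 42)
(S*Y)*u(4) = (42*4)*4 = 168*4 = 672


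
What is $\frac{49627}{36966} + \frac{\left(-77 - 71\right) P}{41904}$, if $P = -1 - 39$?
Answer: $\frac{47883511}{32271318} \approx 1.4838$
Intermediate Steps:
$P = -40$ ($P = -1 - 39 = -40$)
$\frac{49627}{36966} + \frac{\left(-77 - 71\right) P}{41904} = \frac{49627}{36966} + \frac{\left(-77 - 71\right) \left(-40\right)}{41904} = 49627 \cdot \frac{1}{36966} + \left(-148\right) \left(-40\right) \frac{1}{41904} = \frac{49627}{36966} + 5920 \cdot \frac{1}{41904} = \frac{49627}{36966} + \frac{370}{2619} = \frac{47883511}{32271318}$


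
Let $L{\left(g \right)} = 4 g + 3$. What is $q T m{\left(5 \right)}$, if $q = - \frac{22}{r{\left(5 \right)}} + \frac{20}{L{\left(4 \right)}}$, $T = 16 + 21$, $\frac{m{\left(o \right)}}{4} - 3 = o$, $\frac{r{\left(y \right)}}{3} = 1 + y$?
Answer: $- \frac{34336}{171} \approx -200.8$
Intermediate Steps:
$r{\left(y \right)} = 3 + 3 y$ ($r{\left(y \right)} = 3 \left(1 + y\right) = 3 + 3 y$)
$m{\left(o \right)} = 12 + 4 o$
$T = 37$
$L{\left(g \right)} = 3 + 4 g$
$q = - \frac{29}{171}$ ($q = - \frac{22}{3 + 3 \cdot 5} + \frac{20}{3 + 4 \cdot 4} = - \frac{22}{3 + 15} + \frac{20}{3 + 16} = - \frac{22}{18} + \frac{20}{19} = \left(-22\right) \frac{1}{18} + 20 \cdot \frac{1}{19} = - \frac{11}{9} + \frac{20}{19} = - \frac{29}{171} \approx -0.16959$)
$q T m{\left(5 \right)} = \left(- \frac{29}{171}\right) 37 \left(12 + 4 \cdot 5\right) = - \frac{1073 \left(12 + 20\right)}{171} = \left(- \frac{1073}{171}\right) 32 = - \frac{34336}{171}$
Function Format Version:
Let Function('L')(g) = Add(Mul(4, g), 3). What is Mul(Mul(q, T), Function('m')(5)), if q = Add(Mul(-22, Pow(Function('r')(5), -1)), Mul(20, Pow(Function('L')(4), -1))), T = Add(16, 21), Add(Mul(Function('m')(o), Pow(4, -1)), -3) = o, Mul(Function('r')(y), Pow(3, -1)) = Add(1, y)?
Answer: Rational(-34336, 171) ≈ -200.80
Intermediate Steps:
Function('r')(y) = Add(3, Mul(3, y)) (Function('r')(y) = Mul(3, Add(1, y)) = Add(3, Mul(3, y)))
Function('m')(o) = Add(12, Mul(4, o))
T = 37
Function('L')(g) = Add(3, Mul(4, g))
q = Rational(-29, 171) (q = Add(Mul(-22, Pow(Add(3, Mul(3, 5)), -1)), Mul(20, Pow(Add(3, Mul(4, 4)), -1))) = Add(Mul(-22, Pow(Add(3, 15), -1)), Mul(20, Pow(Add(3, 16), -1))) = Add(Mul(-22, Pow(18, -1)), Mul(20, Pow(19, -1))) = Add(Mul(-22, Rational(1, 18)), Mul(20, Rational(1, 19))) = Add(Rational(-11, 9), Rational(20, 19)) = Rational(-29, 171) ≈ -0.16959)
Mul(Mul(q, T), Function('m')(5)) = Mul(Mul(Rational(-29, 171), 37), Add(12, Mul(4, 5))) = Mul(Rational(-1073, 171), Add(12, 20)) = Mul(Rational(-1073, 171), 32) = Rational(-34336, 171)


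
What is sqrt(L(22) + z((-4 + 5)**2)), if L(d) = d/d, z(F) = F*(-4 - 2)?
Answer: I*sqrt(5) ≈ 2.2361*I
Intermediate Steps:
z(F) = -6*F (z(F) = F*(-6) = -6*F)
L(d) = 1
sqrt(L(22) + z((-4 + 5)**2)) = sqrt(1 - 6*(-4 + 5)**2) = sqrt(1 - 6*1**2) = sqrt(1 - 6*1) = sqrt(1 - 6) = sqrt(-5) = I*sqrt(5)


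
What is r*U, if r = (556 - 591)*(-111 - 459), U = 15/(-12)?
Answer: -49875/2 ≈ -24938.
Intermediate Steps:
U = -5/4 (U = 15*(-1/12) = -5/4 ≈ -1.2500)
r = 19950 (r = -35*(-570) = 19950)
r*U = 19950*(-5/4) = -49875/2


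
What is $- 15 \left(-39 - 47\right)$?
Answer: $1290$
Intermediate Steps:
$- 15 \left(-39 - 47\right) = \left(-15\right) \left(-86\right) = 1290$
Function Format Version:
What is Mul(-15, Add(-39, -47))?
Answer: 1290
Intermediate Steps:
Mul(-15, Add(-39, -47)) = Mul(-15, -86) = 1290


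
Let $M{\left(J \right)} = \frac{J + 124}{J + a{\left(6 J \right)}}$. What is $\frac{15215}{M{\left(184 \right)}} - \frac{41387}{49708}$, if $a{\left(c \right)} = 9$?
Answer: $\frac{18244318283}{1913758} \approx 9533.2$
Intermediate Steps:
$M{\left(J \right)} = \frac{124 + J}{9 + J}$ ($M{\left(J \right)} = \frac{J + 124}{J + 9} = \frac{124 + J}{9 + J}$)
$\frac{15215}{M{\left(184 \right)}} - \frac{41387}{49708} = \frac{15215}{\frac{1}{9 + 184} \left(124 + 184\right)} - \frac{41387}{49708} = \frac{15215}{\frac{1}{193} \cdot 308} - \frac{41387}{49708} = \frac{15215}{\frac{308}{193}} - \frac{41387}{49708} = 15215 \cdot \frac{193}{308} - \frac{41387}{49708} = \frac{2936495}{308} - \frac{41387}{49708} = \frac{18244318283}{1913758}$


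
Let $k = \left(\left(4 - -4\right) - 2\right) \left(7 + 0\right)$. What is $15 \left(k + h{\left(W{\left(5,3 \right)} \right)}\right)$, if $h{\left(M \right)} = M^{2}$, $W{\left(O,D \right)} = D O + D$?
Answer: $5490$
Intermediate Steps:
$W{\left(O,D \right)} = D + D O$
$k = 42$ ($k = \left(\left(4 + 4\right) - 2\right) 7 = \left(8 - 2\right) 7 = 6 \cdot 7 = 42$)
$15 \left(k + h{\left(W{\left(5,3 \right)} \right)}\right) = 15 \left(42 + \left(3 \left(1 + 5\right)\right)^{2}\right) = 15 \left(42 + \left(3 \cdot 6\right)^{2}\right) = 15 \left(42 + 18^{2}\right) = 15 \left(42 + 324\right) = 15 \cdot 366 = 5490$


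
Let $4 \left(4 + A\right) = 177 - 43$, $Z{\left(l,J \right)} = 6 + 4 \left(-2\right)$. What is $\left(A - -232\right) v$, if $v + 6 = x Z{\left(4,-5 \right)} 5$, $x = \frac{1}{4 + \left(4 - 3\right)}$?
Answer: $-2092$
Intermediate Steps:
$x = \frac{1}{5}$ ($x = \frac{1}{4 + 1} = \frac{1}{5} \approx 0.2$)
$Z{\left(l,J \right)} = -2$ ($Z{\left(l,J \right)} = 6 - 8 = -2$)
$v = -8$ ($v = -6 + \frac{1}{5} \left(-2\right) 5 = -6 - 2 = -8$)
$A = \frac{59}{2}$ ($A = -4 + \frac{177 - 43}{4} = -4 + \frac{1}{4} \cdot 134 = -4 + \frac{67}{2} = \frac{59}{2} \approx 29.5$)
$\left(A - -232\right) v = \left(\frac{59}{2} - -232\right) \left(-8\right) = \left(\frac{59}{2} + 232\right) \left(-8\right) = \frac{523}{2} \left(-8\right) = -2092$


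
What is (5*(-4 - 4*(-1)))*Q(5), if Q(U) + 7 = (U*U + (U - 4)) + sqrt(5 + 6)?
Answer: 0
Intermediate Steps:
Q(U) = -11 + U + sqrt(11) + U**2 (Q(U) = -7 + ((U*U + (U - 4)) + sqrt(5 + 6)) = -7 + ((U**2 + (-4 + U)) + sqrt(11)) = -7 + ((-4 + U + U**2) + sqrt(11)) = -7 + (-4 + U + sqrt(11) + U**2) = -11 + U + sqrt(11) + U**2)
(5*(-4 - 4*(-1)))*Q(5) = (5*(-4 - 4*(-1)))*(-11 + 5 + sqrt(11) + 5**2) = (5*(-4 + 4))*(-11 + 5 + sqrt(11) + 25) = (5*0)*(19 + sqrt(11)) = 0*(19 + sqrt(11)) = 0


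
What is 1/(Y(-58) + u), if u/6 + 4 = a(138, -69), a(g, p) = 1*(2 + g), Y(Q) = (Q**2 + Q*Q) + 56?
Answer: 1/7600 ≈ 0.00013158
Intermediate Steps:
Y(Q) = 56 + 2*Q**2 (Y(Q) = (Q**2 + Q**2) + 56 = 2*Q**2 + 56 = 56 + 2*Q**2)
a(g, p) = 2 + g
u = 816 (u = -24 + 6*(2 + 138) = -24 + 6*140 = -24 + 840 = 816)
1/(Y(-58) + u) = 1/((56 + 2*(-58)**2) + 816) = 1/((56 + 2*3364) + 816) = 1/((56 + 6728) + 816) = 1/(6784 + 816) = 1/7600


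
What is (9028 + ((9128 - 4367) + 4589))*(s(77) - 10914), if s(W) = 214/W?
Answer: -15440533992/77 ≈ -2.0053e+8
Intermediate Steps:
(9028 + ((9128 - 4367) + 4589))*(s(77) - 10914) = (9028 + ((9128 - 4367) + 4589))*(214/77 - 10914) = (9028 + (4761 + 4589))*(214*(1/77) - 10914) = (9028 + 9350)*(214/77 - 10914) = 18378*(-840164/77) = -15440533992/77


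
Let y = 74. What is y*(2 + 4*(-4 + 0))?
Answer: -1036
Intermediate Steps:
y*(2 + 4*(-4 + 0)) = 74*(2 + 4*(-4 + 0)) = 74*(2 + 4*(-4)) = 74*(2 - 16) = 74*(-14) = -1036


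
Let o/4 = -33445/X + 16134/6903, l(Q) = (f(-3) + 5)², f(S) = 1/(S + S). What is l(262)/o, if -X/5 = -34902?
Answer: 1250746133/459497512 ≈ 2.7220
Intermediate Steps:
X = 174510 (X = -5*(-34902) = 174510)
f(S) = 1/(2*S)
l(Q) = 841/36 (l(Q) = ((½)/(-3) + 5)² = ((½)*(-⅓) + 5)² = (-⅙ + 5)² = (29/6)² = 841/36)
o = 114874378/13384917 (o = 4*(-33445/174510 + 16134/6903) = 4*(-33445*1/174510 + 16134*(1/6903)) = 4*(-6689/34902 + 5378/2301) = 4*(57437189/26769834) = 114874378/13384917 ≈ 8.5824)
l(262)/o = 841/(36*(114874378/13384917)) = (841/36)*(13384917/114874378) = 1250746133/459497512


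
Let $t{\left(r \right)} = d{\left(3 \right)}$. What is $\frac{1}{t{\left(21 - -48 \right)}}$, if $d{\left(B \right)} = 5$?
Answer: $\frac{1}{5} \approx 0.2$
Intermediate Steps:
$t{\left(r \right)} = 5$
$\frac{1}{t{\left(21 - -48 \right)}} = \frac{1}{5}$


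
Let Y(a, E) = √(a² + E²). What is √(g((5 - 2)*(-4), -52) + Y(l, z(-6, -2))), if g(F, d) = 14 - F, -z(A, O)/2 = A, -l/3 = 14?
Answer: √(26 + 6*√53) ≈ 8.3475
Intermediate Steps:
l = -42 (l = -3*14 = -42)
z(A, O) = -2*A
Y(a, E) = √(E² + a²)
√(g((5 - 2)*(-4), -52) + Y(l, z(-6, -2))) = √((14 - (5 - 2)*(-4)) + √((-2*(-6))² + (-42)²)) = √((14 - 3*(-4)) + √(12² + 1764)) = √((14 - 1*(-12)) + √(144 + 1764)) = √((14 + 12) + √1908) = √(26 + 6*√53)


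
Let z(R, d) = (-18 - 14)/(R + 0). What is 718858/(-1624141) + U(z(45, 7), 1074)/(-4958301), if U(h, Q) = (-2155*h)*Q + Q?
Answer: -18717430659652/24158939833323 ≈ -0.77476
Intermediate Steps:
z(R, d) = -32/R
U(h, Q) = Q - 2155*Q*h (U(h, Q) = -2155*Q*h + Q = Q - 2155*Q*h)
718858/(-1624141) + U(z(45, 7), 1074)/(-4958301) = 718858/(-1624141) + (1074*(1 - (-68960)/45))/(-4958301) = 718858*(-1/1624141) + (1074*(1 - (-68960)/45))*(-1/4958301) = -718858/1624141 + (1074*(1 - 2155*(-32/45)))*(-1/4958301) = -718858/1624141 + (1074*(1 + 13792/9))*(-1/4958301) = -718858/1624141 + (1074*(13801/9))*(-1/4958301) = -718858/1624141 + (4940758/3)*(-1/4958301) = -718858/1624141 - 4940758/14874903 = -18717430659652/24158939833323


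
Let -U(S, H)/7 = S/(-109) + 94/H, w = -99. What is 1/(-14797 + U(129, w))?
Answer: -10791/159513308 ≈ -6.7650e-5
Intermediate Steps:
U(S, H) = -658/H + 7*S/109 (U(S, H) = -7*(S/(-109) + 94/H) = -7*(S*(-1/109) + 94/H) = -7*(-S/109 + 94/H) = -7*(94/H - S/109) = -658/H + 7*S/109)
1/(-14797 + U(129, w)) = 1/(-14797 + (-658/(-99) + (7/109)*129)) = 1/(-14797 + (-658*(-1/99) + 903/109)) = 1/(-14797 + (658/99 + 903/109)) = 1/(-14797 + 161119/10791) = 1/(-159513308/10791) = -10791/159513308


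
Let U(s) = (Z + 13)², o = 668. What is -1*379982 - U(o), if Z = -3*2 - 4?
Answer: -379991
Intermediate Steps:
Z = -10 (Z = -6 - 4 = -10)
U(s) = 9 (U(s) = (-10 + 13)² = 3² = 9)
-1*379982 - U(o) = -1*379982 - 1*9 = -379982 - 9 = -379991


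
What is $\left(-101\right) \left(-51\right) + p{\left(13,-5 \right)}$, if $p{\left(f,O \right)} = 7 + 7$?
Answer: $5165$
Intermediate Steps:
$p{\left(f,O \right)} = 14$
$\left(-101\right) \left(-51\right) + p{\left(13,-5 \right)} = \left(-101\right) \left(-51\right) + 14 = 5151 + 14 = 5165$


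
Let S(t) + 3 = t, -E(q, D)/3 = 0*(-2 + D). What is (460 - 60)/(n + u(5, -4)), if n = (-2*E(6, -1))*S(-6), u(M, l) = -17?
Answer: -400/17 ≈ -23.529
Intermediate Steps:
E(q, D) = 0 (E(q, D) = -0*(-2 + D) = -3*0 = 0)
S(t) = -3 + t
n = 0 (n = (-2*0)*(-3 - 6) = 0*(-9) = 0)
(460 - 60)/(n + u(5, -4)) = (460 - 60)/(0 - 17) = 400/(-17) = 400*(-1/17) = -400/17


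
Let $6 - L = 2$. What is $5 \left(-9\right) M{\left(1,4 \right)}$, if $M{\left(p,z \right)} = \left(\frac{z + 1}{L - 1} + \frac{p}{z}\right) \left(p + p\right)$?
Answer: $- \frac{345}{2} \approx -172.5$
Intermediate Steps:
$L = 4$ ($L = 6 - 2 = 4$)
$M{\left(p,z \right)} = 2 p \left(\frac{1}{3} + \frac{z}{3} + \frac{p}{z}\right)$ ($M{\left(p,z \right)} = \left(\frac{z + 1}{4 - 1} + \frac{p}{z}\right) \left(p + p\right) = \left(\frac{1 + z}{3} + \frac{p}{z}\right) 2 p = \left(\left(1 + z\right) \frac{1}{3} + \frac{p}{z}\right) 2 p = \left(\left(\frac{1}{3} + \frac{z}{3}\right) + \frac{p}{z}\right) 2 p = \left(\frac{1}{3} + \frac{z}{3} + \frac{p}{z}\right) 2 p = 2 p \left(\frac{1}{3} + \frac{z}{3} + \frac{p}{z}\right)$)
$5 \left(-9\right) M{\left(1,4 \right)} = 5 \left(-9\right) \frac{2}{3} \cdot 1 \cdot \frac{1}{4} \left(4 + 4^{2} + 3 \cdot 1\right) = - 45 \cdot \frac{2}{3} \cdot 1 \cdot \frac{1}{4} \left(4 + 16 + 3\right) = - 45 \cdot \frac{2}{3} \cdot 1 \cdot \frac{1}{4} \cdot 23 = \left(-45\right) \frac{23}{6} = - \frac{345}{2}$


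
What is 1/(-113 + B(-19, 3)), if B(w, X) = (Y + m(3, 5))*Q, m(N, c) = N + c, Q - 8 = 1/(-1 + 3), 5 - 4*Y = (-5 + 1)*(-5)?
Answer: -8/615 ≈ -0.013008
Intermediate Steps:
Y = -15/4 (Y = 5/4 - (-5 + 1)*(-5)/4 = 5/4 - (-1)*(-5) = 5/4 - ¼*20 = 5/4 - 5 = -15/4 ≈ -3.7500)
Q = 17/2 (Q = 8 + 1/(-1 + 3) = 8 + 1/2 = 8 + ½ = 17/2 ≈ 8.5000)
B(w, X) = 289/8 (B(w, X) = (-15/4 + (3 + 5))*(17/2) = (-15/4 + 8)*(17/2) = (17/4)*(17/2) = 289/8)
1/(-113 + B(-19, 3)) = 1/(-113 + 289/8) = 1/(-615/8) = -8/615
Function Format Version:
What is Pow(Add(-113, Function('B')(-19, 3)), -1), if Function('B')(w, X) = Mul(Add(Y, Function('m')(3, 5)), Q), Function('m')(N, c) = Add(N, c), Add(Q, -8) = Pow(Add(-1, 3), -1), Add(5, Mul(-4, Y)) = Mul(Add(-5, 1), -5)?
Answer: Rational(-8, 615) ≈ -0.013008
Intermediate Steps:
Y = Rational(-15, 4) (Y = Add(Rational(5, 4), Mul(Rational(-1, 4), Mul(Add(-5, 1), -5))) = Add(Rational(5, 4), Mul(Rational(-1, 4), Mul(-4, -5))) = Add(Rational(5, 4), Mul(Rational(-1, 4), 20)) = Add(Rational(5, 4), -5) = Rational(-15, 4) ≈ -3.7500)
Q = Rational(17, 2) (Q = Add(8, Pow(Add(-1, 3), -1)) = Add(8, Pow(2, -1)) = Add(8, Rational(1, 2)) = Rational(17, 2) ≈ 8.5000)
Function('B')(w, X) = Rational(289, 8) (Function('B')(w, X) = Mul(Add(Rational(-15, 4), Add(3, 5)), Rational(17, 2)) = Mul(Add(Rational(-15, 4), 8), Rational(17, 2)) = Mul(Rational(17, 4), Rational(17, 2)) = Rational(289, 8))
Pow(Add(-113, Function('B')(-19, 3)), -1) = Pow(Add(-113, Rational(289, 8)), -1) = Pow(Rational(-615, 8), -1) = Rational(-8, 615)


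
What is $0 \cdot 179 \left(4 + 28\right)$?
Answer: $0$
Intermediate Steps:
$0 \cdot 179 \left(4 + 28\right) = 0 \cdot 179 \cdot 32 = 0 \cdot 5728 = 0$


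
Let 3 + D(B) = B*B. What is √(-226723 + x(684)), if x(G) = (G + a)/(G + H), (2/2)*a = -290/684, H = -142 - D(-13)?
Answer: I*√26034995498069/10716 ≈ 476.15*I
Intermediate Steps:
D(B) = -3 + B² (D(B) = -3 + B*B = -3 + B²)
H = -308 (H = -142 - (-3 + (-13)²) = -142 - (-3 + 169) = -142 - 1*166 = -142 - 166 = -308)
a = -145/342 (a = -290/684 = -290*1/684 = -145/342 ≈ -0.42398)
x(G) = (-145/342 + G)/(-308 + G) (x(G) = (G - 145/342)/(G - 308) = (-145/342 + G)/(-308 + G))
√(-226723 + x(684)) = √(-226723 + (-145/342 + 684)/(-308 + 684)) = √(-226723 + (233783/342)/376) = √(-226723 + (1/376)*(233783/342)) = √(-226723 + 233783/128592) = √(-29154530233/128592) = I*√26034995498069/10716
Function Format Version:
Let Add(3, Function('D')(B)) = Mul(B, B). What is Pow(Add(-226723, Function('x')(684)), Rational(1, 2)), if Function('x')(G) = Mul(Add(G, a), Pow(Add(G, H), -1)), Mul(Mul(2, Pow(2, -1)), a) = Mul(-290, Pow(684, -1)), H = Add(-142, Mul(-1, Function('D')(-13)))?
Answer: Mul(Rational(1, 10716), I, Pow(26034995498069, Rational(1, 2))) ≈ Mul(476.15, I)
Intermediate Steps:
Function('D')(B) = Add(-3, Pow(B, 2)) (Function('D')(B) = Add(-3, Mul(B, B)) = Add(-3, Pow(B, 2)))
H = -308 (H = Add(-142, Mul(-1, Add(-3, Pow(-13, 2)))) = Add(-142, Mul(-1, Add(-3, 169))) = Add(-142, Mul(-1, 166)) = Add(-142, -166) = -308)
a = Rational(-145, 342) (a = Mul(-290, Pow(684, -1)) = Mul(-290, Rational(1, 684)) = Rational(-145, 342) ≈ -0.42398)
Function('x')(G) = Mul(Pow(Add(-308, G), -1), Add(Rational(-145, 342), G)) (Function('x')(G) = Mul(Add(G, Rational(-145, 342)), Pow(Add(G, -308), -1)) = Mul(Add(Rational(-145, 342), G), Pow(Add(-308, G), -1)) = Mul(Pow(Add(-308, G), -1), Add(Rational(-145, 342), G)))
Pow(Add(-226723, Function('x')(684)), Rational(1, 2)) = Pow(Add(-226723, Mul(Pow(Add(-308, 684), -1), Add(Rational(-145, 342), 684))), Rational(1, 2)) = Pow(Add(-226723, Mul(Pow(376, -1), Rational(233783, 342))), Rational(1, 2)) = Pow(Add(-226723, Mul(Rational(1, 376), Rational(233783, 342))), Rational(1, 2)) = Pow(Add(-226723, Rational(233783, 128592)), Rational(1, 2)) = Pow(Rational(-29154530233, 128592), Rational(1, 2)) = Mul(Rational(1, 10716), I, Pow(26034995498069, Rational(1, 2)))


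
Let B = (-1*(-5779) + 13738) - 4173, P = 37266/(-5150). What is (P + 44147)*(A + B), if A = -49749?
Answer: -782093716852/515 ≈ -1.5186e+9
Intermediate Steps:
P = -18633/2575 (P = 37266*(-1/5150) = -18633/2575 ≈ -7.2361)
B = 15344 (B = (5779 + 13738) - 4173 = 19517 - 4173 = 15344)
(P + 44147)*(A + B) = (-18633/2575 + 44147)*(-49749 + 15344) = (113659892/2575)*(-34405) = -782093716852/515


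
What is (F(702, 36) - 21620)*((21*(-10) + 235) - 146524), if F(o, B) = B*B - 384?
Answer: 3033701292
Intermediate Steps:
F(o, B) = -384 + B**2 (F(o, B) = B**2 - 384 = -384 + B**2)
(F(702, 36) - 21620)*((21*(-10) + 235) - 146524) = ((-384 + 36**2) - 21620)*((21*(-10) + 235) - 146524) = ((-384 + 1296) - 21620)*((-210 + 235) - 146524) = (912 - 21620)*(25 - 146524) = -20708*(-146499) = 3033701292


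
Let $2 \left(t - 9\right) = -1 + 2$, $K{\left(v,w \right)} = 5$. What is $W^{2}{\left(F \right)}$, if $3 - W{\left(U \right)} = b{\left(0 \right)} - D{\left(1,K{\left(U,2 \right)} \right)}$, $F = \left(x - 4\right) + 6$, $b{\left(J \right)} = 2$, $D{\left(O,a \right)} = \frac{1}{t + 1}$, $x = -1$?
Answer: $\frac{529}{441} \approx 1.1995$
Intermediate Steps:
$t = \frac{19}{2}$ ($t = 9 + \frac{-1 + 2}{2} = 9 + \frac{1}{2} \cdot 1 = 9 + \frac{1}{2} = \frac{19}{2} \approx 9.5$)
$D{\left(O,a \right)} = \frac{2}{21}$ ($D{\left(O,a \right)} = \frac{1}{\frac{19}{2} + 1} = \frac{1}{\frac{21}{2}} = \frac{2}{21}$)
$F = 1$ ($F = \left(-1 - 4\right) + 6 = -5 + 6 = 1$)
$W{\left(U \right)} = \frac{23}{21}$ ($W{\left(U \right)} = 3 - \left(2 - \frac{2}{21}\right) = 3 - \frac{40}{21} = \frac{23}{21}$)
$W^{2}{\left(F \right)} = \left(\frac{23}{21}\right)^{2} = \frac{529}{441}$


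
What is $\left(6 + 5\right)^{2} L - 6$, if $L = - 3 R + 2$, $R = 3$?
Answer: $-853$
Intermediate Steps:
$L = -7$ ($L = \left(-3\right) 3 + 2 = -9 + 2 = -7$)
$\left(6 + 5\right)^{2} L - 6 = \left(6 + 5\right)^{2} \left(-7\right) - 6 = 11^{2} \left(-7\right) - 6 = 121 \left(-7\right) - 6 = -847 - 6 = -853$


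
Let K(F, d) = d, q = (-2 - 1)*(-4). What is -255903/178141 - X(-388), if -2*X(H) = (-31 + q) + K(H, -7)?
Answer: -2571736/178141 ≈ -14.437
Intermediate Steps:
q = 12 (q = -3*(-4) = 12)
X(H) = 13 (X(H) = -((-31 + 12) - 7)/2 = -(-19 - 7)/2 = -½*(-26) = 13)
-255903/178141 - X(-388) = -255903/178141 - 1*13 = -255903*1/178141 - 13 = -255903/178141 - 13 = -2571736/178141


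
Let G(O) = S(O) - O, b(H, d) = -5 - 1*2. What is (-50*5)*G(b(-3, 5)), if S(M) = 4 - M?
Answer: -4500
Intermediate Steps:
b(H, d) = -7 (b(H, d) = -5 - 2 = -7)
G(O) = 4 - 2*O (G(O) = (4 - O) - O = 4 - 2*O)
(-50*5)*G(b(-3, 5)) = (-50*5)*(4 - 2*(-7)) = (-25*10)*(4 + 14) = -250*18 = -4500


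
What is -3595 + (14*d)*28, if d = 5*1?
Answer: -1635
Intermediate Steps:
d = 5
-3595 + (14*d)*28 = -3595 + (14*5)*28 = -3595 + 70*28 = -3595 + 1960 = -1635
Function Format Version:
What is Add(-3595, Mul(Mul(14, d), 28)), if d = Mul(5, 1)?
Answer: -1635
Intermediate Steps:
d = 5
Add(-3595, Mul(Mul(14, d), 28)) = Add(-3595, Mul(Mul(14, 5), 28)) = Add(-3595, Mul(70, 28)) = Add(-3595, 1960) = -1635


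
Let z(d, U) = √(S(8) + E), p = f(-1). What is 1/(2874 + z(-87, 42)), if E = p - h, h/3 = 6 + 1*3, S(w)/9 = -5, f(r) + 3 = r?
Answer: 1437/4129976 - I*√19/4129976 ≈ 0.00034794 - 1.0554e-6*I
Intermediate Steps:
f(r) = -3 + r
p = -4 (p = -3 - 1 = -4)
S(w) = -45 (S(w) = 9*(-5) = -45)
h = 27 (h = 3*(6 + 1*3) = 3*(6 + 3) = 3*9 = 27)
E = -31 (E = -4 - 1*27 = -4 - 27 = -31)
z(d, U) = 2*I*√19 (z(d, U) = √(-45 - 31) = √(-76) = 2*I*√19)
1/(2874 + z(-87, 42)) = 1/(2874 + 2*I*√19)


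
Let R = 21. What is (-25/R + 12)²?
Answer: 51529/441 ≈ 116.85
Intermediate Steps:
(-25/R + 12)² = (-25/21 + 12)² = (227/21)² = 51529/441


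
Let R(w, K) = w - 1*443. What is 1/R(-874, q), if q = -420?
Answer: -1/1317 ≈ -0.00075930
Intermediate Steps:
R(w, K) = -443 + w (R(w, K) = w - 443 = -443 + w)
1/R(-874, q) = 1/(-443 - 874) = 1/(-1317) = -1/1317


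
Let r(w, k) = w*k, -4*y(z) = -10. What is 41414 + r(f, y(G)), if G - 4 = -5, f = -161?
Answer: 82023/2 ≈ 41012.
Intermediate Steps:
G = -1 (G = 4 - 5 = -1)
y(z) = 5/2 (y(z) = -1/4*(-10) = 5/2)
r(w, k) = k*w
41414 + r(f, y(G)) = 41414 + (5/2)*(-161) = 41414 - 805/2 = 82023/2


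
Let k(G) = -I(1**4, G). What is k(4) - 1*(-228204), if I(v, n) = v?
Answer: 228203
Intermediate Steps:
k(G) = -1 (k(G) = -1*1**4 = -1*1 = -1)
k(4) - 1*(-228204) = -1 - 1*(-228204) = -1 + 228204 = 228203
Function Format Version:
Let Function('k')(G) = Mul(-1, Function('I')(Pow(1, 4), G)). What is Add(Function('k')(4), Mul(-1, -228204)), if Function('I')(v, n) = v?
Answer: 228203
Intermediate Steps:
Function('k')(G) = -1 (Function('k')(G) = Mul(-1, Pow(1, 4)) = Mul(-1, 1) = -1)
Add(Function('k')(4), Mul(-1, -228204)) = Add(-1, Mul(-1, -228204)) = Add(-1, 228204) = 228203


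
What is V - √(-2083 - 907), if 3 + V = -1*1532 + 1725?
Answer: 190 - I*√2990 ≈ 190.0 - 54.681*I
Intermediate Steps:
V = 190 (V = -3 + (-1*1532 + 1725) = -3 + (-1532 + 1725) = -3 + 193 = 190)
V - √(-2083 - 907) = 190 - √(-2083 - 907) = 190 - √(-2990) = 190 - I*√2990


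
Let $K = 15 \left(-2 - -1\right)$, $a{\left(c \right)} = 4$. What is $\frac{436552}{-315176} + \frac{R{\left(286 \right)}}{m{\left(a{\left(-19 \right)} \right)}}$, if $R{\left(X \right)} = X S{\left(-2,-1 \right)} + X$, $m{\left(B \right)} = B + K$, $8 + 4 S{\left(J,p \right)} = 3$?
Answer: $\frac{403023}{78794} \approx 5.1149$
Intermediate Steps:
$K = -15$ ($K = 15 \left(-2 + 1\right) = 15 \left(-1\right) = -15$)
$S{\left(J,p \right)} = - \frac{5}{4}$ ($S{\left(J,p \right)} = -2 + \frac{1}{4} \cdot 3 = -2 + \frac{3}{4} = - \frac{5}{4}$)
$m{\left(B \right)} = -15 + B$ ($m{\left(B \right)} = B - 15 = -15 + B$)
$R{\left(X \right)} = - \frac{X}{4}$ ($R{\left(X \right)} = X \left(- \frac{5}{4}\right) + X = - \frac{5 X}{4} + X = - \frac{X}{4}$)
$\frac{436552}{-315176} + \frac{R{\left(286 \right)}}{m{\left(a{\left(-19 \right)} \right)}} = \frac{436552}{-315176} + \frac{\left(- \frac{1}{4}\right) 286}{-15 + 4} = 436552 \left(- \frac{1}{315176}\right) - \frac{143}{2 \left(-11\right)} = - \frac{54569}{39397} - - \frac{13}{2} = - \frac{54569}{39397} + \frac{13}{2} = \frac{403023}{78794}$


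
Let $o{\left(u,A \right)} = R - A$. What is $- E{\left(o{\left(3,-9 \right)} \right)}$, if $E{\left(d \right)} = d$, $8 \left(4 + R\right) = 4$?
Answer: $- \frac{11}{2} \approx -5.5$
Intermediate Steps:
$R = - \frac{7}{2}$ ($R = -4 + \frac{1}{8} \cdot 4 = -4 + \frac{1}{2} = - \frac{7}{2} \approx -3.5$)
$o{\left(u,A \right)} = - \frac{7}{2} - A$
$- E{\left(o{\left(3,-9 \right)} \right)} = - (- \frac{7}{2} - -9) = - (- \frac{7}{2} + 9) = \left(-1\right) \frac{11}{2} = - \frac{11}{2}$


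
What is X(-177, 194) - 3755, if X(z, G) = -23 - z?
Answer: -3601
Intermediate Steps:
X(-177, 194) - 3755 = (-23 - 1*(-177)) - 3755 = (-23 + 177) - 3755 = 154 - 3755 = -3601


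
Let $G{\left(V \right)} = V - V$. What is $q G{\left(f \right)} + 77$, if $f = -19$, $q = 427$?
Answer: $77$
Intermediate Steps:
$G{\left(V \right)} = 0$
$q G{\left(f \right)} + 77 = 427 \cdot 0 + 77 = 0 + 77 = 77$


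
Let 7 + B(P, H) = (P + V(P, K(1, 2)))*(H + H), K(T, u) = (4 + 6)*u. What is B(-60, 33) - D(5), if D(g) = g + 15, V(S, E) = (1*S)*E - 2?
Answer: -83319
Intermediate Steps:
K(T, u) = 10*u
V(S, E) = -2 + E*S (V(S, E) = S*E - 2 = E*S - 2 = -2 + E*S)
B(P, H) = -7 + 2*H*(-2 + 21*P) (B(P, H) = -7 + (P + (-2 + (10*2)*P))*(H + H) = -7 + (P + (-2 + 20*P))*(2*H) = -7 + (-2 + 21*P)*(2*H) = -7 + 2*H*(-2 + 21*P))
D(g) = 15 + g
B(-60, 33) - D(5) = (-7 - 4*33 + 42*33*(-60)) - (15 + 5) = (-7 - 132 - 83160) - 1*20 = -83299 - 20 = -83319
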